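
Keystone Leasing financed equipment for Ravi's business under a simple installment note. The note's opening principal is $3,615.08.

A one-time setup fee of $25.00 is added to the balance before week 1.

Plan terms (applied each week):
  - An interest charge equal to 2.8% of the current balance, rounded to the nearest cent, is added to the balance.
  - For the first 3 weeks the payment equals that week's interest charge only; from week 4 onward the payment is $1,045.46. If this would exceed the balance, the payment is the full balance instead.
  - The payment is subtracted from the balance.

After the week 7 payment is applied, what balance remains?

Week 1: opening $3,640.08; interest $101.92 → $3,742.00; payment $101.92; balance $3,640.08
Week 2: opening $3,640.08; interest $101.92 → $3,742.00; payment $101.92; balance $3,640.08
Week 3: opening $3,640.08; interest $101.92 → $3,742.00; payment $101.92; balance $3,640.08
Week 4: opening $3,640.08; interest $101.92 → $3,742.00; payment $1,045.46; balance $2,696.54
Week 5: opening $2,696.54; interest $75.50 → $2,772.04; payment $1,045.46; balance $1,726.58
Week 6: opening $1,726.58; interest $48.34 → $1,774.92; payment $1,045.46; balance $729.46
Week 7: opening $729.46; interest $20.42 → $749.88; payment $749.88; balance $0.00

$0.00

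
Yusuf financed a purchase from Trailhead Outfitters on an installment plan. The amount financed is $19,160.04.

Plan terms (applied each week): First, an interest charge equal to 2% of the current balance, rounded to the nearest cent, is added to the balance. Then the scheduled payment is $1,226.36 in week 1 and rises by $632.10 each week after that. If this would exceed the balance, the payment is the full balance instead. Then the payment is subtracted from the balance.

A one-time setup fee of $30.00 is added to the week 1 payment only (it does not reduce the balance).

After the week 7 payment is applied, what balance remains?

$0.00

# | Opening | Interest | Payment | Fee | End bal
1 | $19,160.04 | $383.20 | $1,226.36 | $30.00 | $18,316.88
2 | $18,316.88 | $366.34 | $1,858.46 | — | $16,824.76
3 | $16,824.76 | $336.50 | $2,490.56 | — | $14,670.70
4 | $14,670.70 | $293.41 | $3,122.66 | — | $11,841.45
5 | $11,841.45 | $236.83 | $3,754.76 | — | $8,323.52
6 | $8,323.52 | $166.47 | $4,386.86 | — | $4,103.13
7 | $4,103.13 | $82.06 | $4,185.19 | — | $0.00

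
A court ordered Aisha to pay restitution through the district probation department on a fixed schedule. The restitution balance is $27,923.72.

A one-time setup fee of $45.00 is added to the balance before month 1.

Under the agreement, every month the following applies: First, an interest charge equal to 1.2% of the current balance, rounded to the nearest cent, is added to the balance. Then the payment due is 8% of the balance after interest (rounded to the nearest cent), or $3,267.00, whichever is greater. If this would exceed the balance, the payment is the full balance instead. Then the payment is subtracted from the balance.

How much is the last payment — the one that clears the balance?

Month 1: opening $27,968.72; interest $335.62 → $28,304.34; payment $3,267.00; balance $25,037.34
Month 2: opening $25,037.34; interest $300.45 → $25,337.79; payment $3,267.00; balance $22,070.79
Month 3: opening $22,070.79; interest $264.85 → $22,335.64; payment $3,267.00; balance $19,068.64
Month 4: opening $19,068.64; interest $228.82 → $19,297.46; payment $3,267.00; balance $16,030.46
Month 5: opening $16,030.46; interest $192.37 → $16,222.83; payment $3,267.00; balance $12,955.83
Month 6: opening $12,955.83; interest $155.47 → $13,111.30; payment $3,267.00; balance $9,844.30
Month 7: opening $9,844.30; interest $118.13 → $9,962.43; payment $3,267.00; balance $6,695.43
Month 8: opening $6,695.43; interest $80.35 → $6,775.78; payment $3,267.00; balance $3,508.78
Month 9: opening $3,508.78; interest $42.11 → $3,550.89; payment $3,267.00; balance $283.89
Month 10: opening $283.89; interest $3.41 → $287.30; payment $287.30; balance $0.00

$287.30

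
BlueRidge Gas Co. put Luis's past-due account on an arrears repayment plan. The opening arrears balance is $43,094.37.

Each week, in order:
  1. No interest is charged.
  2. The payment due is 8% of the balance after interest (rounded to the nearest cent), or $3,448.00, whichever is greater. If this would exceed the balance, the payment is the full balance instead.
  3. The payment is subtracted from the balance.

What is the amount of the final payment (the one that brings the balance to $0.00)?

$1,718.37

Week 1: $43,094.37 − $3,448.00 → $39,646.37
Week 2: $39,646.37 − $3,448.00 → $36,198.37
Week 3: $36,198.37 − $3,448.00 → $32,750.37
Week 4: $32,750.37 − $3,448.00 → $29,302.37
Week 5: $29,302.37 − $3,448.00 → $25,854.37
Week 6: $25,854.37 − $3,448.00 → $22,406.37
Week 7: $22,406.37 − $3,448.00 → $18,958.37
Week 8: $18,958.37 − $3,448.00 → $15,510.37
Week 9: $15,510.37 − $3,448.00 → $12,062.37
Week 10: $12,062.37 − $3,448.00 → $8,614.37
Week 11: $8,614.37 − $3,448.00 → $5,166.37
Week 12: $5,166.37 − $3,448.00 → $1,718.37
Week 13: $1,718.37 − $1,718.37 → $0.00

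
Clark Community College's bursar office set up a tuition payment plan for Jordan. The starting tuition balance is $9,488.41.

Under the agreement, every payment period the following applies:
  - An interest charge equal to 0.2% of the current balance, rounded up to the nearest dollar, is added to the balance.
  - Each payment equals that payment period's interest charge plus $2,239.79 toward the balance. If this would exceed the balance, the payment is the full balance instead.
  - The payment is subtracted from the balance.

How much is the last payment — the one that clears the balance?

$531.25

Payment period 1: opening $9,488.41; interest $19.00 → $9,507.41; payment $2,258.79; balance $7,248.62
Payment period 2: opening $7,248.62; interest $15.00 → $7,263.62; payment $2,254.79; balance $5,008.83
Payment period 3: opening $5,008.83; interest $11.00 → $5,019.83; payment $2,250.79; balance $2,769.04
Payment period 4: opening $2,769.04; interest $6.00 → $2,775.04; payment $2,245.79; balance $529.25
Payment period 5: opening $529.25; interest $2.00 → $531.25; payment $531.25; balance $0.00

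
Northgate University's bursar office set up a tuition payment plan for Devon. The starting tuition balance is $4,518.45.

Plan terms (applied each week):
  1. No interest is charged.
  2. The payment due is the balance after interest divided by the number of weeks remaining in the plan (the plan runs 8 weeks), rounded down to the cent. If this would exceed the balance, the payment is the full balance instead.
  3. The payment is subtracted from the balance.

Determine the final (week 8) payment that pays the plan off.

$564.81

Week 1: $4,518.45 − $564.80 → $3,953.65
Week 2: $3,953.65 − $564.80 → $3,388.85
Week 3: $3,388.85 − $564.80 → $2,824.05
Week 4: $2,824.05 − $564.81 → $2,259.24
Week 5: $2,259.24 − $564.81 → $1,694.43
Week 6: $1,694.43 − $564.81 → $1,129.62
Week 7: $1,129.62 − $564.81 → $564.81
Week 8: $564.81 − $564.81 → $0.00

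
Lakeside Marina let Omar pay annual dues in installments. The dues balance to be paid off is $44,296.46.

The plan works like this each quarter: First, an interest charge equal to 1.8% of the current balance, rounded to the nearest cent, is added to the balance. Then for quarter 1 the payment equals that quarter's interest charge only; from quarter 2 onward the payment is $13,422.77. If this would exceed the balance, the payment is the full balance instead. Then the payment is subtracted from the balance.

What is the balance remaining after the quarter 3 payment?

$18,818.34

# | Opening | Interest | Payment | End bal
1 | $44,296.46 | $797.34 | $797.34 | $44,296.46
2 | $44,296.46 | $797.34 | $13,422.77 | $31,671.03
3 | $31,671.03 | $570.08 | $13,422.77 | $18,818.34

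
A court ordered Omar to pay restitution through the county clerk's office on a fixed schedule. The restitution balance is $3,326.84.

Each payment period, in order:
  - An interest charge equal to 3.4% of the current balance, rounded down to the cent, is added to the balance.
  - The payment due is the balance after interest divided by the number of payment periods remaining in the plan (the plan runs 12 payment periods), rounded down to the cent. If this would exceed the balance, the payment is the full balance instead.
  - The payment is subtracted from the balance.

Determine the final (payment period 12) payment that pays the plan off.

Payment period 1: $3,326.84 +$113.11 interest = $3,439.95; pay $286.66 → $3,153.29
Payment period 2: $3,153.29 +$107.21 interest = $3,260.50; pay $296.40 → $2,964.10
Payment period 3: $2,964.10 +$100.77 interest = $3,064.87; pay $306.48 → $2,758.39
Payment period 4: $2,758.39 +$93.78 interest = $2,852.17; pay $316.90 → $2,535.27
Payment period 5: $2,535.27 +$86.19 interest = $2,621.46; pay $327.68 → $2,293.78
Payment period 6: $2,293.78 +$77.98 interest = $2,371.76; pay $338.82 → $2,032.94
Payment period 7: $2,032.94 +$69.11 interest = $2,102.05; pay $350.34 → $1,751.71
Payment period 8: $1,751.71 +$59.55 interest = $1,811.26; pay $362.25 → $1,449.01
Payment period 9: $1,449.01 +$49.26 interest = $1,498.27; pay $374.56 → $1,123.71
Payment period 10: $1,123.71 +$38.20 interest = $1,161.91; pay $387.30 → $774.61
Payment period 11: $774.61 +$26.33 interest = $800.94; pay $400.47 → $400.47
Payment period 12: $400.47 +$13.61 interest = $414.08; pay $414.08 → $0.00

$414.08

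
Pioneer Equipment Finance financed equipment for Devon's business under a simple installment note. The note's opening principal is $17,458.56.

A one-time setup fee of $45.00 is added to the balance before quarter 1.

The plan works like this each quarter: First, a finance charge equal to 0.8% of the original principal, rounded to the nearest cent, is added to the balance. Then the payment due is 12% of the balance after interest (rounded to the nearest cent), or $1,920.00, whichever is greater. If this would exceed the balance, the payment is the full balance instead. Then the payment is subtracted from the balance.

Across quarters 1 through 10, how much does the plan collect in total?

$18,900.26

Quarter 1: opening $17,503.56; interest $139.67 → $17,643.23; payment $2,117.19; balance $15,526.04
Quarter 2: opening $15,526.04; interest $139.67 → $15,665.71; payment $1,920.00; balance $13,745.71
Quarter 3: opening $13,745.71; interest $139.67 → $13,885.38; payment $1,920.00; balance $11,965.38
Quarter 4: opening $11,965.38; interest $139.67 → $12,105.05; payment $1,920.00; balance $10,185.05
Quarter 5: opening $10,185.05; interest $139.67 → $10,324.72; payment $1,920.00; balance $8,404.72
Quarter 6: opening $8,404.72; interest $139.67 → $8,544.39; payment $1,920.00; balance $6,624.39
Quarter 7: opening $6,624.39; interest $139.67 → $6,764.06; payment $1,920.00; balance $4,844.06
Quarter 8: opening $4,844.06; interest $139.67 → $4,983.73; payment $1,920.00; balance $3,063.73
Quarter 9: opening $3,063.73; interest $139.67 → $3,203.40; payment $1,920.00; balance $1,283.40
Quarter 10: opening $1,283.40; interest $139.67 → $1,423.07; payment $1,423.07; balance $0.00
Total paid: $18,900.26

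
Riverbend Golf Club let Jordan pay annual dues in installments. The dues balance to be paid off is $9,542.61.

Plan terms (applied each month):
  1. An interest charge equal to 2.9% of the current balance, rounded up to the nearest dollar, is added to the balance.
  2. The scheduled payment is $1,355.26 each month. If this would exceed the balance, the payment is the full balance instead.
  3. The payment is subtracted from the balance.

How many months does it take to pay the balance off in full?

8

Month 1: $9,542.61 +$277.00 interest = $9,819.61; pay $1,355.26 → $8,464.35
Month 2: $8,464.35 +$246.00 interest = $8,710.35; pay $1,355.26 → $7,355.09
Month 3: $7,355.09 +$214.00 interest = $7,569.09; pay $1,355.26 → $6,213.83
Month 4: $6,213.83 +$181.00 interest = $6,394.83; pay $1,355.26 → $5,039.57
Month 5: $5,039.57 +$147.00 interest = $5,186.57; pay $1,355.26 → $3,831.31
Month 6: $3,831.31 +$112.00 interest = $3,943.31; pay $1,355.26 → $2,588.05
Month 7: $2,588.05 +$76.00 interest = $2,664.05; pay $1,355.26 → $1,308.79
Month 8: $1,308.79 +$38.00 interest = $1,346.79; pay $1,346.79 → $0.00
Balance reaches $0.00 in month 8.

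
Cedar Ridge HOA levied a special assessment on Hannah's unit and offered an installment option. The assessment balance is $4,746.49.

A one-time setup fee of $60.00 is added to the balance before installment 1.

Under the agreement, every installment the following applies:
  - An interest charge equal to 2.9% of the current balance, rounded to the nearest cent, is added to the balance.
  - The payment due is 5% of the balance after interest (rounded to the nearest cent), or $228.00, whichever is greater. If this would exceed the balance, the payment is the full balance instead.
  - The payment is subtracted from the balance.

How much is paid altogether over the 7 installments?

$1,640.36

# | Opening | Interest | Payment | End bal
1 | $4,806.49 | $139.39 | $247.29 | $4,698.59
2 | $4,698.59 | $136.26 | $241.74 | $4,593.11
3 | $4,593.11 | $133.20 | $236.32 | $4,489.99
4 | $4,489.99 | $130.21 | $231.01 | $4,389.19
5 | $4,389.19 | $127.29 | $228.00 | $4,288.48
6 | $4,288.48 | $124.37 | $228.00 | $4,184.85
7 | $4,184.85 | $121.36 | $228.00 | $4,078.21
Total paid: $1,640.36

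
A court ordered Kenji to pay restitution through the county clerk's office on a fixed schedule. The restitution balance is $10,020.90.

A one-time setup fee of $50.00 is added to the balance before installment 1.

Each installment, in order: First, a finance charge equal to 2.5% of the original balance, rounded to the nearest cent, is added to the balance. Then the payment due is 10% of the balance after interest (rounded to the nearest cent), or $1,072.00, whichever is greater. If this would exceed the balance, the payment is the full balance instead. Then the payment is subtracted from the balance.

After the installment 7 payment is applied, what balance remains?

$4,320.54

# | Opening | Interest | Payment | End bal
1 | $10,070.90 | $250.52 | $1,072.00 | $9,249.42
2 | $9,249.42 | $250.52 | $1,072.00 | $8,427.94
3 | $8,427.94 | $250.52 | $1,072.00 | $7,606.46
4 | $7,606.46 | $250.52 | $1,072.00 | $6,784.98
5 | $6,784.98 | $250.52 | $1,072.00 | $5,963.50
6 | $5,963.50 | $250.52 | $1,072.00 | $5,142.02
7 | $5,142.02 | $250.52 | $1,072.00 | $4,320.54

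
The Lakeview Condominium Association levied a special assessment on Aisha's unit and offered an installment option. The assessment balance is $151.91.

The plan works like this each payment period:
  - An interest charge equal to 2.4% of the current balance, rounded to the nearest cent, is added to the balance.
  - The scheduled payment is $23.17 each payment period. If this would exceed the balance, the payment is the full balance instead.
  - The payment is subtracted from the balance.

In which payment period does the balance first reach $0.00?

8

# | Opening | Interest | Payment | End bal
1 | $151.91 | $3.65 | $23.17 | $132.39
2 | $132.39 | $3.18 | $23.17 | $112.40
3 | $112.40 | $2.70 | $23.17 | $91.93
4 | $91.93 | $2.21 | $23.17 | $70.97
5 | $70.97 | $1.70 | $23.17 | $49.50
6 | $49.50 | $1.19 | $23.17 | $27.52
7 | $27.52 | $0.66 | $23.17 | $5.01
8 | $5.01 | $0.12 | $5.13 | $0.00
Balance reaches $0.00 in payment period 8.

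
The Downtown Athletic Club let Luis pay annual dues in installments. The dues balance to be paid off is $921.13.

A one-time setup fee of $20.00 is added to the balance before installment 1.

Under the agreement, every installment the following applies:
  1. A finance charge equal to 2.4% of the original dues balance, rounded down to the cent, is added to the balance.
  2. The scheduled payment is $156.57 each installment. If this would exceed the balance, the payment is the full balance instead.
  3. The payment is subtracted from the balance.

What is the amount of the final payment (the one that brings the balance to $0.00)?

Installment 1: $941.13 +$22.10 interest = $963.23; pay $156.57 → $806.66
Installment 2: $806.66 +$22.10 interest = $828.76; pay $156.57 → $672.19
Installment 3: $672.19 +$22.10 interest = $694.29; pay $156.57 → $537.72
Installment 4: $537.72 +$22.10 interest = $559.82; pay $156.57 → $403.25
Installment 5: $403.25 +$22.10 interest = $425.35; pay $156.57 → $268.78
Installment 6: $268.78 +$22.10 interest = $290.88; pay $156.57 → $134.31
Installment 7: $134.31 +$22.10 interest = $156.41; pay $156.41 → $0.00

$156.41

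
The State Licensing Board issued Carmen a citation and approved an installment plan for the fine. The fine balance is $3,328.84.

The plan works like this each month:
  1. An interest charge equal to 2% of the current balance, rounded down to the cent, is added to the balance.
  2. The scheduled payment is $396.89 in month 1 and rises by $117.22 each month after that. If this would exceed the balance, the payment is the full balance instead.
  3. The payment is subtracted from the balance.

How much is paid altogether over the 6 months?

$3,578.89

Month 1: opening $3,328.84; interest $66.57 → $3,395.41; payment $396.89; balance $2,998.52
Month 2: opening $2,998.52; interest $59.97 → $3,058.49; payment $514.11; balance $2,544.38
Month 3: opening $2,544.38; interest $50.88 → $2,595.26; payment $631.33; balance $1,963.93
Month 4: opening $1,963.93; interest $39.27 → $2,003.20; payment $748.55; balance $1,254.65
Month 5: opening $1,254.65; interest $25.09 → $1,279.74; payment $865.77; balance $413.97
Month 6: opening $413.97; interest $8.27 → $422.24; payment $422.24; balance $0.00
Total paid: $3,578.89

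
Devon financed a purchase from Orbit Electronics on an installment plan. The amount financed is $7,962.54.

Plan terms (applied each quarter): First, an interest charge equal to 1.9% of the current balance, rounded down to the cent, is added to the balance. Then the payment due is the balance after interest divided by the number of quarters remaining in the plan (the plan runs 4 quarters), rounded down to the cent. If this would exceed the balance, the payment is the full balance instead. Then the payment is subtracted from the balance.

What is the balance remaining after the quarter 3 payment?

Quarter 1: opening $7,962.54; interest $151.28 → $8,113.82; payment $2,028.45; balance $6,085.37
Quarter 2: opening $6,085.37; interest $115.62 → $6,200.99; payment $2,066.99; balance $4,134.00
Quarter 3: opening $4,134.00; interest $78.54 → $4,212.54; payment $2,106.27; balance $2,106.27

$2,106.27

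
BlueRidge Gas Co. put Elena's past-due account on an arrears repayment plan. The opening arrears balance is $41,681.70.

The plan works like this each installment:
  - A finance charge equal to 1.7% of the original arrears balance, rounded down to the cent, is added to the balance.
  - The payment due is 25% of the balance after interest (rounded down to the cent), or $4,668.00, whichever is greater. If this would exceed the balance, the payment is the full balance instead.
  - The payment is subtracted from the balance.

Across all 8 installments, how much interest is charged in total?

$5,668.64

Installment 1: $41,681.70 +$708.58 interest = $42,390.28; pay $10,597.57 → $31,792.71
Installment 2: $31,792.71 +$708.58 interest = $32,501.29; pay $8,125.32 → $24,375.97
Installment 3: $24,375.97 +$708.58 interest = $25,084.55; pay $6,271.13 → $18,813.42
Installment 4: $18,813.42 +$708.58 interest = $19,522.00; pay $4,880.50 → $14,641.50
Installment 5: $14,641.50 +$708.58 interest = $15,350.08; pay $4,668.00 → $10,682.08
Installment 6: $10,682.08 +$708.58 interest = $11,390.66; pay $4,668.00 → $6,722.66
Installment 7: $6,722.66 +$708.58 interest = $7,431.24; pay $4,668.00 → $2,763.24
Installment 8: $2,763.24 +$708.58 interest = $3,471.82; pay $3,471.82 → $0.00
Total interest: $708.58 + $708.58 + $708.58 + $708.58 + $708.58 + $708.58 + $708.58 + $708.58 = $5,668.64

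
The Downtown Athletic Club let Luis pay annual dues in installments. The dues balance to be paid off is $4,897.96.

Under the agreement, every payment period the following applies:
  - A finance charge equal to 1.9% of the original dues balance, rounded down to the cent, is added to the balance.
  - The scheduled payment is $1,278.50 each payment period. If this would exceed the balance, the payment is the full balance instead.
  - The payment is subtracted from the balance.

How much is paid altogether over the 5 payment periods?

Payment period 1: $4,897.96 +$93.06 interest = $4,991.02; pay $1,278.50 → $3,712.52
Payment period 2: $3,712.52 +$93.06 interest = $3,805.58; pay $1,278.50 → $2,527.08
Payment period 3: $2,527.08 +$93.06 interest = $2,620.14; pay $1,278.50 → $1,341.64
Payment period 4: $1,341.64 +$93.06 interest = $1,434.70; pay $1,278.50 → $156.20
Payment period 5: $156.20 +$93.06 interest = $249.26; pay $249.26 → $0.00
Total paid: $5,363.26

$5,363.26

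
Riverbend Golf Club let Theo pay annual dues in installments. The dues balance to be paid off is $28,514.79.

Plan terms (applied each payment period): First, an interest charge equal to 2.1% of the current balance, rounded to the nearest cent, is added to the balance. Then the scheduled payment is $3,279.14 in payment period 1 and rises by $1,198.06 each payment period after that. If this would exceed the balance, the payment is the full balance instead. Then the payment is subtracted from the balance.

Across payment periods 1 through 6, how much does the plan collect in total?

Payment period 1: $28,514.79 +$598.81 interest = $29,113.60; pay $3,279.14 → $25,834.46
Payment period 2: $25,834.46 +$542.52 interest = $26,376.98; pay $4,477.20 → $21,899.78
Payment period 3: $21,899.78 +$459.90 interest = $22,359.68; pay $5,675.26 → $16,684.42
Payment period 4: $16,684.42 +$350.37 interest = $17,034.79; pay $6,873.32 → $10,161.47
Payment period 5: $10,161.47 +$213.39 interest = $10,374.86; pay $8,071.38 → $2,303.48
Payment period 6: $2,303.48 +$48.37 interest = $2,351.85; pay $2,351.85 → $0.00
Total paid: $30,728.15

$30,728.15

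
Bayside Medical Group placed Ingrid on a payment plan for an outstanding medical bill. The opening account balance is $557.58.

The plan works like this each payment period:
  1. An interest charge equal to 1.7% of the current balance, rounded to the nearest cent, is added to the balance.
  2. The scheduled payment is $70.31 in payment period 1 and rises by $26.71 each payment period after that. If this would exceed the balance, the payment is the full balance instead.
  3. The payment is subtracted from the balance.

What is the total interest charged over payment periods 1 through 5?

Payment period 1: opening $557.58; interest $9.48 → $567.06; payment $70.31; balance $496.75
Payment period 2: opening $496.75; interest $8.44 → $505.19; payment $97.02; balance $408.17
Payment period 3: opening $408.17; interest $6.94 → $415.11; payment $123.73; balance $291.38
Payment period 4: opening $291.38; interest $4.95 → $296.33; payment $150.44; balance $145.89
Payment period 5: opening $145.89; interest $2.48 → $148.37; payment $148.37; balance $0.00
Total interest: $9.48 + $8.44 + $6.94 + $4.95 + $2.48 = $32.29

$32.29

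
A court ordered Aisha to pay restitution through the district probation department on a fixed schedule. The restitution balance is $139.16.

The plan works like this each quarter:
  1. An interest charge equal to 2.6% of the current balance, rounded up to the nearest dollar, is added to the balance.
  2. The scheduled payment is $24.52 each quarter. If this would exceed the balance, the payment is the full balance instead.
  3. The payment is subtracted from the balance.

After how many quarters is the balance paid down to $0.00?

7

# | Opening | Interest | Payment | End bal
1 | $139.16 | $4.00 | $24.52 | $118.64
2 | $118.64 | $4.00 | $24.52 | $98.12
3 | $98.12 | $3.00 | $24.52 | $76.60
4 | $76.60 | $2.00 | $24.52 | $54.08
5 | $54.08 | $2.00 | $24.52 | $31.56
6 | $31.56 | $1.00 | $24.52 | $8.04
7 | $8.04 | $1.00 | $9.04 | $0.00
Balance reaches $0.00 in quarter 7.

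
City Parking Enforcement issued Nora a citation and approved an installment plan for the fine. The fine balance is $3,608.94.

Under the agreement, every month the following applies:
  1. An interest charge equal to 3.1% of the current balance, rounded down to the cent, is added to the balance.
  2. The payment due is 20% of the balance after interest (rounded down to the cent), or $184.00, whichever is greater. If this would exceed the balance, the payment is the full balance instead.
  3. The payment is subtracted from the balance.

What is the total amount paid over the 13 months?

# | Opening | Interest | Payment | End bal
1 | $3,608.94 | $111.87 | $744.16 | $2,976.65
2 | $2,976.65 | $92.27 | $613.78 | $2,455.14
3 | $2,455.14 | $76.10 | $506.24 | $2,025.00
4 | $2,025.00 | $62.77 | $417.55 | $1,670.22
5 | $1,670.22 | $51.77 | $344.39 | $1,377.60
6 | $1,377.60 | $42.70 | $284.06 | $1,136.24
7 | $1,136.24 | $35.22 | $234.29 | $937.17
8 | $937.17 | $29.05 | $193.24 | $772.98
9 | $772.98 | $23.96 | $184.00 | $612.94
10 | $612.94 | $19.00 | $184.00 | $447.94
11 | $447.94 | $13.88 | $184.00 | $277.82
12 | $277.82 | $8.61 | $184.00 | $102.43
13 | $102.43 | $3.17 | $105.60 | $0.00
Total paid: $4,179.31

$4,179.31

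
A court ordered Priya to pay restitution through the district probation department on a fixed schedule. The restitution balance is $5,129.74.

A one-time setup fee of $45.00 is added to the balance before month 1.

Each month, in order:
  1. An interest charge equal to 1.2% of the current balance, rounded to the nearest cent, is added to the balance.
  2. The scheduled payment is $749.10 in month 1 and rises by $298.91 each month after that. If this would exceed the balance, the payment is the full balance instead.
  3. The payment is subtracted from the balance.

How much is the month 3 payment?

Month 1: $5,174.74 +$62.10 interest = $5,236.84; pay $749.10 → $4,487.74
Month 2: $4,487.74 +$53.85 interest = $4,541.59; pay $1,048.01 → $3,493.58
Month 3: $3,493.58 +$41.92 interest = $3,535.50; pay $1,346.92 → $2,188.58

$1,346.92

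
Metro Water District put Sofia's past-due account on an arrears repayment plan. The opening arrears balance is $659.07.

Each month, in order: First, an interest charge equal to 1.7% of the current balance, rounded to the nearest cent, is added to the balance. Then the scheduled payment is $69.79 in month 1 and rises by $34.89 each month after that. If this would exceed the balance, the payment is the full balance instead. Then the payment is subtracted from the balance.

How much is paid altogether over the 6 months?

$699.00

Month 1: $659.07 +$11.20 interest = $670.27; pay $69.79 → $600.48
Month 2: $600.48 +$10.21 interest = $610.69; pay $104.68 → $506.01
Month 3: $506.01 +$8.60 interest = $514.61; pay $139.57 → $375.04
Month 4: $375.04 +$6.38 interest = $381.42; pay $174.46 → $206.96
Month 5: $206.96 +$3.52 interest = $210.48; pay $209.35 → $1.13
Month 6: $1.13 +$0.02 interest = $1.15; pay $1.15 → $0.00
Total paid: $699.00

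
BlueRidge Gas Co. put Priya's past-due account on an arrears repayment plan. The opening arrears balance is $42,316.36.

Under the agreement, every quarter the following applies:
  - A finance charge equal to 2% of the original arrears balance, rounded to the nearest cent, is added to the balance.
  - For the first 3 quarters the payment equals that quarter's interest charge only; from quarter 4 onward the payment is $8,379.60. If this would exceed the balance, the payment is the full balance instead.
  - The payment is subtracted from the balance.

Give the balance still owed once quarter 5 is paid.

# | Opening | Interest | Payment | End bal
1 | $42,316.36 | $846.33 | $846.33 | $42,316.36
2 | $42,316.36 | $846.33 | $846.33 | $42,316.36
3 | $42,316.36 | $846.33 | $846.33 | $42,316.36
4 | $42,316.36 | $846.33 | $8,379.60 | $34,783.09
5 | $34,783.09 | $846.33 | $8,379.60 | $27,249.82

$27,249.82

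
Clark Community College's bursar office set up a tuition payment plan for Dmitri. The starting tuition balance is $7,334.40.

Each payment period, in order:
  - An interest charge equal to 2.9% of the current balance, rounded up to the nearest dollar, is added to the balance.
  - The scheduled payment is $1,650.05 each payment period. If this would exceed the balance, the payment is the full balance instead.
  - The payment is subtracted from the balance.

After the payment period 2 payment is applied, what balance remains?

$4,419.30

Payment period 1: $7,334.40 +$213.00 interest = $7,547.40; pay $1,650.05 → $5,897.35
Payment period 2: $5,897.35 +$172.00 interest = $6,069.35; pay $1,650.05 → $4,419.30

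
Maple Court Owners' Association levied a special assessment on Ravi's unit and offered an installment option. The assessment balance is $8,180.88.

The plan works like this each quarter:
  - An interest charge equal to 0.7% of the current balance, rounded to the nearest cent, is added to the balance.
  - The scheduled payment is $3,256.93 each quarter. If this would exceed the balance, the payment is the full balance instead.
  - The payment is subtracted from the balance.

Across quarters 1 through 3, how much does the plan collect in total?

Quarter 1: opening $8,180.88; interest $57.27 → $8,238.15; payment $3,256.93; balance $4,981.22
Quarter 2: opening $4,981.22; interest $34.87 → $5,016.09; payment $3,256.93; balance $1,759.16
Quarter 3: opening $1,759.16; interest $12.31 → $1,771.47; payment $1,771.47; balance $0.00
Total paid: $8,285.33

$8,285.33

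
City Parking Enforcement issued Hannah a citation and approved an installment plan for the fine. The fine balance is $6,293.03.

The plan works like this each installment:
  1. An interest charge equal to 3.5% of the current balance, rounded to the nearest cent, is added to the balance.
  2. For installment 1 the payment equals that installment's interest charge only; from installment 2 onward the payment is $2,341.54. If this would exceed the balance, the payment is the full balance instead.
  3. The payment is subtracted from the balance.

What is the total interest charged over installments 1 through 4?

$655.70

Installment 1: $6,293.03 +$220.26 interest = $6,513.29; pay $220.26 → $6,293.03
Installment 2: $6,293.03 +$220.26 interest = $6,513.29; pay $2,341.54 → $4,171.75
Installment 3: $4,171.75 +$146.01 interest = $4,317.76; pay $2,341.54 → $1,976.22
Installment 4: $1,976.22 +$69.17 interest = $2,045.39; pay $2,045.39 → $0.00
Total interest: $220.26 + $220.26 + $146.01 + $69.17 = $655.70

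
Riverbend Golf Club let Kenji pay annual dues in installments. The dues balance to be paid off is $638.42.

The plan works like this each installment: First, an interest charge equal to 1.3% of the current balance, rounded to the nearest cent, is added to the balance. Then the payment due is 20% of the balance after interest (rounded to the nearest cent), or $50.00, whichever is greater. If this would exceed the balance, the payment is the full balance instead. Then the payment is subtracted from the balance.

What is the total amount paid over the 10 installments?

Installment 1: opening $638.42; interest $8.30 → $646.72; payment $129.34; balance $517.38
Installment 2: opening $517.38; interest $6.73 → $524.11; payment $104.82; balance $419.29
Installment 3: opening $419.29; interest $5.45 → $424.74; payment $84.95; balance $339.79
Installment 4: opening $339.79; interest $4.42 → $344.21; payment $68.84; balance $275.37
Installment 5: opening $275.37; interest $3.58 → $278.95; payment $55.79; balance $223.16
Installment 6: opening $223.16; interest $2.90 → $226.06; payment $50.00; balance $176.06
Installment 7: opening $176.06; interest $2.29 → $178.35; payment $50.00; balance $128.35
Installment 8: opening $128.35; interest $1.67 → $130.02; payment $50.00; balance $80.02
Installment 9: opening $80.02; interest $1.04 → $81.06; payment $50.00; balance $31.06
Installment 10: opening $31.06; interest $0.40 → $31.46; payment $31.46; balance $0.00
Total paid: $675.20

$675.20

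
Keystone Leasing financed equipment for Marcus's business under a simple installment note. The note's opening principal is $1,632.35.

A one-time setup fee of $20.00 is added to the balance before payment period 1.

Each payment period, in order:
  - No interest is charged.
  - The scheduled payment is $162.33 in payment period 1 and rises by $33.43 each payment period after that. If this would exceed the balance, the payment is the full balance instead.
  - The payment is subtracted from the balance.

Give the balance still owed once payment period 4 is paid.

$802.45

Payment period 1: $1,652.35 − $162.33 → $1,490.02
Payment period 2: $1,490.02 − $195.76 → $1,294.26
Payment period 3: $1,294.26 − $229.19 → $1,065.07
Payment period 4: $1,065.07 − $262.62 → $802.45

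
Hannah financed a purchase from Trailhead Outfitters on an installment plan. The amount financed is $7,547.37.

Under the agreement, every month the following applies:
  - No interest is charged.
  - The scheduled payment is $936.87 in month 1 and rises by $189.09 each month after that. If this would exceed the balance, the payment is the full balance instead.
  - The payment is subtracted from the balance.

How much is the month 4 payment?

$1,504.14

# | Opening | Payment | End bal
1 | $7,547.37 | $936.87 | $6,610.50
2 | $6,610.50 | $1,125.96 | $5,484.54
3 | $5,484.54 | $1,315.05 | $4,169.49
4 | $4,169.49 | $1,504.14 | $2,665.35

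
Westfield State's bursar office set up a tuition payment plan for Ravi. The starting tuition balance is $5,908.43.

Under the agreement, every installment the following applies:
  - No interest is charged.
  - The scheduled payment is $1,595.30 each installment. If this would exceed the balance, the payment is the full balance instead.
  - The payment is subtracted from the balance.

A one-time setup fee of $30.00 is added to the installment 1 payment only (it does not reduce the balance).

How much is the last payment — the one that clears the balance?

Installment 1: $5,908.43 − $1,595.30 (+ $30.00 fee) → $4,313.13
Installment 2: $4,313.13 − $1,595.30 → $2,717.83
Installment 3: $2,717.83 − $1,595.30 → $1,122.53
Installment 4: $1,122.53 − $1,122.53 → $0.00

$1,122.53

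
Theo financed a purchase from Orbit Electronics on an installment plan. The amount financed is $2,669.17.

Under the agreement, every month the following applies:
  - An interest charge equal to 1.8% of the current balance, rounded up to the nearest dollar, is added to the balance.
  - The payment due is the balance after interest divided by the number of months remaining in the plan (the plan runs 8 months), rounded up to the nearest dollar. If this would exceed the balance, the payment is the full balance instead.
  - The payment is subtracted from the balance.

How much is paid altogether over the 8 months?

# | Opening | Interest | Payment | End bal
1 | $2,669.17 | $49.00 | $340.00 | $2,378.17
2 | $2,378.17 | $43.00 | $346.00 | $2,075.17
3 | $2,075.17 | $38.00 | $353.00 | $1,760.17
4 | $1,760.17 | $32.00 | $359.00 | $1,433.17
5 | $1,433.17 | $26.00 | $365.00 | $1,094.17
6 | $1,094.17 | $20.00 | $372.00 | $742.17
7 | $742.17 | $14.00 | $379.00 | $377.17
8 | $377.17 | $7.00 | $384.17 | $0.00
Total paid: $2,898.17

$2,898.17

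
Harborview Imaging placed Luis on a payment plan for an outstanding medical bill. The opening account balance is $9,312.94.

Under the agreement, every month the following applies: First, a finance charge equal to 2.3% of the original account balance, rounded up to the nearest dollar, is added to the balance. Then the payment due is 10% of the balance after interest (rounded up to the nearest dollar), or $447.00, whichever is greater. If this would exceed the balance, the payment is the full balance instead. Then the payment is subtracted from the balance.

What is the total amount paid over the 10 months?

$6,957.00

Month 1: opening $9,312.94; interest $215.00 → $9,527.94; payment $953.00; balance $8,574.94
Month 2: opening $8,574.94; interest $215.00 → $8,789.94; payment $879.00; balance $7,910.94
Month 3: opening $7,910.94; interest $215.00 → $8,125.94; payment $813.00; balance $7,312.94
Month 4: opening $7,312.94; interest $215.00 → $7,527.94; payment $753.00; balance $6,774.94
Month 5: opening $6,774.94; interest $215.00 → $6,989.94; payment $699.00; balance $6,290.94
Month 6: opening $6,290.94; interest $215.00 → $6,505.94; payment $651.00; balance $5,854.94
Month 7: opening $5,854.94; interest $215.00 → $6,069.94; payment $607.00; balance $5,462.94
Month 8: opening $5,462.94; interest $215.00 → $5,677.94; payment $568.00; balance $5,109.94
Month 9: opening $5,109.94; interest $215.00 → $5,324.94; payment $533.00; balance $4,791.94
Month 10: opening $4,791.94; interest $215.00 → $5,006.94; payment $501.00; balance $4,505.94
Total paid: $6,957.00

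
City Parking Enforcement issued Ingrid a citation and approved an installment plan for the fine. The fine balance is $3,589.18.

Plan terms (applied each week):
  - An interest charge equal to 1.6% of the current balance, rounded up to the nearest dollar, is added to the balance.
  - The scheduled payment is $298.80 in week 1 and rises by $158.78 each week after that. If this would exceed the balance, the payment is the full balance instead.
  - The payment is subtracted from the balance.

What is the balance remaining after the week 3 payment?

$2,376.44

Week 1: opening $3,589.18; interest $58.00 → $3,647.18; payment $298.80; balance $3,348.38
Week 2: opening $3,348.38; interest $54.00 → $3,402.38; payment $457.58; balance $2,944.80
Week 3: opening $2,944.80; interest $48.00 → $2,992.80; payment $616.36; balance $2,376.44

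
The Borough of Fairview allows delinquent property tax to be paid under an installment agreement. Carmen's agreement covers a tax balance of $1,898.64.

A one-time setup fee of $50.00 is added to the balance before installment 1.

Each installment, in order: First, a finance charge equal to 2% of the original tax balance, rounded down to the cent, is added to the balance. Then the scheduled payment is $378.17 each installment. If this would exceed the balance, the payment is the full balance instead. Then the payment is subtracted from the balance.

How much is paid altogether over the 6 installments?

$2,176.46

Installment 1: opening $1,948.64; interest $37.97 → $1,986.61; payment $378.17; balance $1,608.44
Installment 2: opening $1,608.44; interest $37.97 → $1,646.41; payment $378.17; balance $1,268.24
Installment 3: opening $1,268.24; interest $37.97 → $1,306.21; payment $378.17; balance $928.04
Installment 4: opening $928.04; interest $37.97 → $966.01; payment $378.17; balance $587.84
Installment 5: opening $587.84; interest $37.97 → $625.81; payment $378.17; balance $247.64
Installment 6: opening $247.64; interest $37.97 → $285.61; payment $285.61; balance $0.00
Total paid: $2,176.46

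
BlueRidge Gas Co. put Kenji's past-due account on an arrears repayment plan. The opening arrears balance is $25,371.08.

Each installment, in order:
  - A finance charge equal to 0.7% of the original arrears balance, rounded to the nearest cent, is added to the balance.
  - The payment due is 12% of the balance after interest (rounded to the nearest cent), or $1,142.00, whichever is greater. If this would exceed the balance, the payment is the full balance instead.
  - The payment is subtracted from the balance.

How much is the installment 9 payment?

# | Opening | Interest | Payment | End bal
1 | $25,371.08 | $177.60 | $3,065.84 | $22,482.84
2 | $22,482.84 | $177.60 | $2,719.25 | $19,941.19
3 | $19,941.19 | $177.60 | $2,414.25 | $17,704.54
4 | $17,704.54 | $177.60 | $2,145.86 | $15,736.28
5 | $15,736.28 | $177.60 | $1,909.67 | $14,004.21
6 | $14,004.21 | $177.60 | $1,701.82 | $12,479.99
7 | $12,479.99 | $177.60 | $1,518.91 | $11,138.68
8 | $11,138.68 | $177.60 | $1,357.95 | $9,958.33
9 | $9,958.33 | $177.60 | $1,216.31 | $8,919.62

$1,216.31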